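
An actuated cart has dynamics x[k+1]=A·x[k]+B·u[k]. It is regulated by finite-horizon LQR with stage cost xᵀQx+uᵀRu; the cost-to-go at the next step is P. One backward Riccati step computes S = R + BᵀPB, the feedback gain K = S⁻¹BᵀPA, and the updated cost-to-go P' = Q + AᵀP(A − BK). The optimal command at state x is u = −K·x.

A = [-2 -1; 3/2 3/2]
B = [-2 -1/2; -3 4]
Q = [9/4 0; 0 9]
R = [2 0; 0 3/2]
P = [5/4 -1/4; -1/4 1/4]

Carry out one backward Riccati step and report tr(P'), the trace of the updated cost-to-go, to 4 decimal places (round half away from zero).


13.7008

BᵀP = [-1.7500 -0.2500; -1.6250 1.1250]
S = R + BᵀPB = [2 0; 0 3/2] + [4.2500 -0.1250; -0.1250 5.3125] = [6.2500 -0.1250; -0.1250 6.8125]
BᵀPA = [3.1250 1.3750; 4.9375 3.3125]
K = S⁻¹·BᵀPA = [0.5147 0.2298; 0.7342 0.4905]
A−BK = [-0.6035 -0.2952; 0.1072 0.2276]
AᵀP(A−BK) = [1.8289 1.0477; 1.0477 0.6219]
P' = Q + AᵀP(A−BK) = [4.0789 1.0477; 1.0477 9.6219]
tr(P') = 13.7008


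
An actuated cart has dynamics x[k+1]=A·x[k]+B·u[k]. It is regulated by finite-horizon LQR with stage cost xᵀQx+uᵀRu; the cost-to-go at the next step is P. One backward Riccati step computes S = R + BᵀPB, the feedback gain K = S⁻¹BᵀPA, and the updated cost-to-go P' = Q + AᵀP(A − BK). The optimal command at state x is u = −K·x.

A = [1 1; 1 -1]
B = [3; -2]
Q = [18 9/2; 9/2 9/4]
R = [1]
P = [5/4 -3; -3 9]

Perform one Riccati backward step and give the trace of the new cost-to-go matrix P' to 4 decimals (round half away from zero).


21.1877

BᵀP = [9.7500 -27.0000]
S = R + BᵀPB = [1] + [83.2500] = [84.2500]
BᵀPA = [-17.2500 36.7500]
K = S⁻¹·BᵀPA = [-0.2047 0.4362]
A−BK = [1.6142 -0.3086; 0.5905 -0.1276]
AᵀP(A−BK) = [0.7181 -0.2255; -0.2255 0.2196]
P' = Q + AᵀP(A−BK) = [18.7181 4.2745; 4.2745 2.4696]
tr(P') = 21.1877


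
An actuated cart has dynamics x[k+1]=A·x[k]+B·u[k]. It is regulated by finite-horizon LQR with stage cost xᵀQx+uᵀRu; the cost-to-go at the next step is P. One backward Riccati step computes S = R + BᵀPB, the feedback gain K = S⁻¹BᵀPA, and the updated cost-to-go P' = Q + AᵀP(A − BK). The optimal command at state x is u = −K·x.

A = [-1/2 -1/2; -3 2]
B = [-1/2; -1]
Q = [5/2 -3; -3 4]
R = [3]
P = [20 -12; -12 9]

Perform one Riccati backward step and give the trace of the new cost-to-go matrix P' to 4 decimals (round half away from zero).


BᵀP = [2.0000 -3.0000]
S = R + BᵀPB = [3] + [2.0000] = [5.0000]
BᵀPA = [8.0000 -7.0000]
K = S⁻¹·BᵀPA = [1.6000 -1.4000]
A−BK = [0.3000 -1.2000; -1.4000 0.6000]
AᵀP(A−BK) = [37.2000 -43.8000; -43.8000 55.2000]
P' = Q + AᵀP(A−BK) = [39.7000 -46.8000; -46.8000 59.2000]
tr(P') = 98.9000

98.9000


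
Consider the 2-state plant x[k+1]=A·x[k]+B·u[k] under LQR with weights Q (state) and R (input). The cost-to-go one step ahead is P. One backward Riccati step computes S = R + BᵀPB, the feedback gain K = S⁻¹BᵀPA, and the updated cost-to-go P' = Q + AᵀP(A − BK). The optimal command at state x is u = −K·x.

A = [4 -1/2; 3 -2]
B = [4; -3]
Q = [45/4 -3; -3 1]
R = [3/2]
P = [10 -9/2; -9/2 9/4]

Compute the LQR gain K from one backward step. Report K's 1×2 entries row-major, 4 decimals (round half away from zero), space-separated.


BᵀP = [53.5000 -24.7500]
S = R + BᵀPB = [3/2] + [288.2500] = [289.7500]
BᵀPA = [139.7500 22.7500]
K = S⁻¹·BᵀPA = [0.4823 0.0785]
A−BK = [2.0708 -0.8141; 4.4469 -1.7645]
AᵀP(A−BK) = [4.8469 -1.7226; -1.7226 0.7138]
P' = Q + AᵀP(A−BK) = [16.0969 -4.7226; -4.7226 1.7138]
tr(P') = 17.8106

0.4823 0.0785


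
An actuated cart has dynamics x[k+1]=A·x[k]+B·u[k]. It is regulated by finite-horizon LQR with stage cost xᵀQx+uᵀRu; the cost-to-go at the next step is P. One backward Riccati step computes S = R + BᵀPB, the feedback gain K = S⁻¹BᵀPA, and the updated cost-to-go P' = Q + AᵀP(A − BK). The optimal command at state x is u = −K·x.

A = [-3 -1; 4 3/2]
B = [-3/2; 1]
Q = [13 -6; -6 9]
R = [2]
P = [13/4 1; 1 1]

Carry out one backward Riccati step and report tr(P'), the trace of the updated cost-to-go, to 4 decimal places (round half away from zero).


31.7457

BᵀP = [-3.8750 -0.5000]
S = R + BᵀPB = [2] + [5.3125] = [7.3125]
BᵀPA = [9.6250 3.1250]
K = S⁻¹·BᵀPA = [1.3162 0.4274]
A−BK = [-1.0256 -0.3590; 2.6838 1.0726]
AᵀP(A−BK) = [8.5812 3.1368; 3.1368 1.1645]
P' = Q + AᵀP(A−BK) = [21.5812 -2.8632; -2.8632 10.1645]
tr(P') = 31.7457


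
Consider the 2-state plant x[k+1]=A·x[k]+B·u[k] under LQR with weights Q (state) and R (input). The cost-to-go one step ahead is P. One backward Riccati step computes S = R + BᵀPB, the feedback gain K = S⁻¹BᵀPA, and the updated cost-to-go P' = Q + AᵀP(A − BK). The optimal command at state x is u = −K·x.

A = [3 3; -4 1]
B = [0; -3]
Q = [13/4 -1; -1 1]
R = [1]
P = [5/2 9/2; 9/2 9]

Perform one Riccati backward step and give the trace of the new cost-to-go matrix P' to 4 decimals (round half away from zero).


10.1220

BᵀP = [-13.5000 -27.0000]
S = R + BᵀPB = [1] + [81.0000] = [82.0000]
BᵀPA = [67.5000 -67.5000]
K = S⁻¹·BᵀPA = [0.8232 -0.8232]
A−BK = [3.0000 3.0000; -1.5305 -1.4695]
AᵀP(A−BK) = [2.9360 1.5640; 1.5640 2.9360]
P' = Q + AᵀP(A−BK) = [6.1860 0.5640; 0.5640 3.9360]
tr(P') = 10.1220


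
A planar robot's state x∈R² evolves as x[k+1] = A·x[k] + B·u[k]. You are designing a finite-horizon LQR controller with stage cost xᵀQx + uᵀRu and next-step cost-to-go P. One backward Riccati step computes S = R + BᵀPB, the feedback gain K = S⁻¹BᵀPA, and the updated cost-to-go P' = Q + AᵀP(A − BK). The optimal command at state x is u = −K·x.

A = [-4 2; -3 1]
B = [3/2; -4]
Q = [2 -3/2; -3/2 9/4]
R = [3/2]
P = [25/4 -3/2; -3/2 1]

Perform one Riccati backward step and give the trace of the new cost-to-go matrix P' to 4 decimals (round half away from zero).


48.2651

BᵀP = [15.3750 -6.2500]
S = R + BᵀPB = [3/2] + [48.0625] = [49.5625]
BᵀPA = [-42.7500 24.5000]
K = S⁻¹·BᵀPA = [-0.8625 0.4943]
A−BK = [-2.7062 1.2585; -6.4502 2.9773]
AᵀP(A−BK) = [36.1261 -16.8676; -16.8676 7.8890]
P' = Q + AᵀP(A−BK) = [38.1261 -18.3676; -18.3676 10.1390]
tr(P') = 48.2651


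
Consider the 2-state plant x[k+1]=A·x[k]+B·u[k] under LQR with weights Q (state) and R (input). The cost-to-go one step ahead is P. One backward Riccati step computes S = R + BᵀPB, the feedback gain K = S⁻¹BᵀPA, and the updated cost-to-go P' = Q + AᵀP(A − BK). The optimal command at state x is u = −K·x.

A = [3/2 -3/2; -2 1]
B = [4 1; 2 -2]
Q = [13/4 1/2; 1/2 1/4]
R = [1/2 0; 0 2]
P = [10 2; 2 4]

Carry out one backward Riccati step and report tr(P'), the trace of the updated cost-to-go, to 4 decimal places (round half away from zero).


6.5743

BᵀP = [44.0000 16.0000; 6.0000 -6.0000]
S = R + BᵀPB = [1/2 0; 0 2] + [208.0000 12.0000; 12.0000 18.0000] = [208.5000 12.0000; 12.0000 20.0000]
BᵀPA = [34.0000 -50.0000; 21.0000 -15.0000]
K = S⁻¹·BᵀPA = [0.1063 -0.2037; 0.9862 -0.6278]
A−BK = [0.0885 -0.0575; -0.2402 0.1518]
AᵀP(A−BK) = [2.1750 -1.3913; -1.3913 0.8993]
P' = Q + AᵀP(A−BK) = [5.4250 -0.8913; -0.8913 1.1493]
tr(P') = 6.5743


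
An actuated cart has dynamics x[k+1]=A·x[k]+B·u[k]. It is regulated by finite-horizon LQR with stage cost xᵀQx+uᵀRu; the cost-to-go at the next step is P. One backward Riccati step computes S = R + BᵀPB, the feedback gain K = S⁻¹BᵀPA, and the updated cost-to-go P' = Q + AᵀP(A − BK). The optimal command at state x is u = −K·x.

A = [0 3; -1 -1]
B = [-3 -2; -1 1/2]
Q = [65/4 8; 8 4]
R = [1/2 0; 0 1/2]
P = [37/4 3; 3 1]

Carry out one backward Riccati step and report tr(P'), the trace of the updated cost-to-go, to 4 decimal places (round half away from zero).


BᵀP = [-30.7500 -10.0000; -17.0000 -5.5000]
S = R + BᵀPB = [1/2 0; 0 1/2] + [102.2500 56.5000; 56.5000 31.2500] = [102.7500 56.5000; 56.5000 31.7500]
BᵀPA = [10.0000 -82.2500; 5.5000 -45.5000]
K = S⁻¹·BᵀPA = [0.0963 -0.5807; 0.0018 -0.3996]
A−BK = [0.2926 0.4585; -0.9045 -1.3809]
AᵀP(A−BK) = [0.0268 0.0054; 0.0054 0.3011]
P' = Q + AᵀP(A−BK) = [16.2768 8.0054; 8.0054 4.3011]
tr(P') = 20.5778

20.5778


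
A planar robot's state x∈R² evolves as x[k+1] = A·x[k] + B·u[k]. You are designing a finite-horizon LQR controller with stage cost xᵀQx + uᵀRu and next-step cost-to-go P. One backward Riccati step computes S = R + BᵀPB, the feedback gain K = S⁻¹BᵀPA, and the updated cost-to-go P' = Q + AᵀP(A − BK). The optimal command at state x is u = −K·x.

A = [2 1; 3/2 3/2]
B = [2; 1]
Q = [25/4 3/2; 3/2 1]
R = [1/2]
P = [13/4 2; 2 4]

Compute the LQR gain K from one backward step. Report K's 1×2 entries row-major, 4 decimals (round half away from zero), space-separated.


1.1373 0.8039

BᵀP = [8.5000 8.0000]
S = R + BᵀPB = [1/2] + [25.0000] = [25.5000]
BᵀPA = [29.0000 20.5000]
K = S⁻¹·BᵀPA = [1.1373 0.8039]
A−BK = [-0.2745 -0.6078; 0.3627 0.6961]
AᵀP(A−BK) = [1.0196 1.1863; 1.1863 1.7696]
P' = Q + AᵀP(A−BK) = [7.2696 2.6863; 2.6863 2.7696]
tr(P') = 10.0392


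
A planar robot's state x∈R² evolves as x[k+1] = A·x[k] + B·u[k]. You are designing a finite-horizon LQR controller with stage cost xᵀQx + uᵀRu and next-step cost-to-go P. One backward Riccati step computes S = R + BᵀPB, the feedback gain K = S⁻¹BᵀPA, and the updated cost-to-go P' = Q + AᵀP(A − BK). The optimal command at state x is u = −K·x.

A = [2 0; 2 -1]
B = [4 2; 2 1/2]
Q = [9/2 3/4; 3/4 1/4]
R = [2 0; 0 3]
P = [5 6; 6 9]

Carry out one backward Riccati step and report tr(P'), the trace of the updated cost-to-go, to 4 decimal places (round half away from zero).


BᵀP = [32.0000 42.0000; 13.0000 16.5000]
S = R + BᵀPB = [2 0; 0 3] + [212.0000 85.0000; 85.0000 34.2500] = [214.0000 85.0000; 85.0000 37.2500]
BᵀPA = [148.0000 -42.0000; 59.0000 -16.5000]
K = S⁻¹·BᵀPA = [0.6671 -0.2170; 0.0616 0.0522]
A−BK = [-0.7917 0.7636; 0.6350 -0.5921]
AᵀP(A−BK) = [1.6316 -0.9645; -0.9645 0.7475]
P' = Q + AᵀP(A−BK) = [6.1316 -0.2145; -0.2145 0.9975]
tr(P') = 7.1291

7.1291


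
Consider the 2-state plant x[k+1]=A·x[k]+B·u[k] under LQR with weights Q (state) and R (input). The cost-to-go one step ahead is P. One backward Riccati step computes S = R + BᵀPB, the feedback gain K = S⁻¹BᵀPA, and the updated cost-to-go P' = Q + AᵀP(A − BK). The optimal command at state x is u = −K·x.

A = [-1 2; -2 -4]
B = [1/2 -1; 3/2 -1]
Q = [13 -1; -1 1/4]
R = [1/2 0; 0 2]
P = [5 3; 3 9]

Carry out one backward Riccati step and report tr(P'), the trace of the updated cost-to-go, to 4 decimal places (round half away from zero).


40.0480

BᵀP = [7.0000 15.0000; -8.0000 -12.0000]
S = R + BᵀPB = [1/2 0; 0 2] + [26.0000 -22.0000; -22.0000 20.0000] = [26.5000 -22.0000; -22.0000 22.0000]
BᵀPA = [-37.0000 -46.0000; 32.0000 32.0000]
K = S⁻¹·BᵀPA = [-1.1111 -3.1111; 0.3434 -1.6566]
A−BK = [-0.1010 1.8990; 0.0101 -0.9899]
AᵀP(A−BK) = [0.8990 -0.1010; -0.1010 25.8990]
P' = Q + AᵀP(A−BK) = [13.8990 -1.1010; -1.1010 26.1490]
tr(P') = 40.0480


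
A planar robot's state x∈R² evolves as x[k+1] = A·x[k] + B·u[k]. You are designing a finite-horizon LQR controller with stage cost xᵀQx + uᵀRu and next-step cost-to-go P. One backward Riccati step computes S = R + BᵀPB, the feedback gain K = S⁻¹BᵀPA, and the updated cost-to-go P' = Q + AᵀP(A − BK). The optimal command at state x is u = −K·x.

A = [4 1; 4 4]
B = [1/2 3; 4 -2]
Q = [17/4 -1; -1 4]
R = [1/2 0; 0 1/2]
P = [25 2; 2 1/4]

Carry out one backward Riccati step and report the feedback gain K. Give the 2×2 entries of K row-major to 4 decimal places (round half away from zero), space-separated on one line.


BᵀP = [20.5000 2.0000; 71.0000 5.5000]
S = R + BᵀPB = [1/2 0; 0 1/2] + [18.2500 57.5000; 57.5000 202.0000] = [18.7500 57.5000; 57.5000 202.5000]
BᵀPA = [90.0000 28.5000; 306.0000 93.0000]
K = S⁻¹·BᵀPA = [1.2841 0.8637; 1.1465 0.2140]
A−BK = [-0.0815 -0.0739; 1.1567 0.9732]
AᵀP(A−BK) = [1.6051 0.7796; 0.7796 0.4815]
P' = Q + AᵀP(A−BK) = [5.8551 -0.2204; -0.2204 4.4815]
tr(P') = 10.3366

1.2841 0.8637 1.1465 0.2140


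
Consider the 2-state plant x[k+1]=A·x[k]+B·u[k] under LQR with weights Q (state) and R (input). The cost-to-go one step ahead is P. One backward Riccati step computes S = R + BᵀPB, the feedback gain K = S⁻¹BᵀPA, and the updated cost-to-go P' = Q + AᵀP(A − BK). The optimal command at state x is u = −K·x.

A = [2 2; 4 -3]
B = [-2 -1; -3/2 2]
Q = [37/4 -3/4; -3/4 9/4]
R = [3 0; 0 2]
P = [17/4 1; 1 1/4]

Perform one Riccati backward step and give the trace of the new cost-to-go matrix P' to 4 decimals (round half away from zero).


16.4508

BᵀP = [-10.0000 -2.3750; -2.2500 -0.5000]
S = R + BᵀPB = [3 0; 0 2] + [23.5625 5.2500; 5.2500 1.2500] = [26.5625 5.2500; 5.2500 3.2500]
BᵀPA = [-29.5000 -12.8750; -6.5000 -3.0000]
K = S⁻¹·BᵀPA = [-1.0508 -0.4440; -0.3026 -0.2058]
A−BK = [-0.4041 0.9061; 3.0290 -3.2545]
AᵀP(A−BK) = [4.0351 1.5634; 1.5634 0.9157]
P' = Q + AᵀP(A−BK) = [13.2851 0.8134; 0.8134 3.1657]
tr(P') = 16.4508


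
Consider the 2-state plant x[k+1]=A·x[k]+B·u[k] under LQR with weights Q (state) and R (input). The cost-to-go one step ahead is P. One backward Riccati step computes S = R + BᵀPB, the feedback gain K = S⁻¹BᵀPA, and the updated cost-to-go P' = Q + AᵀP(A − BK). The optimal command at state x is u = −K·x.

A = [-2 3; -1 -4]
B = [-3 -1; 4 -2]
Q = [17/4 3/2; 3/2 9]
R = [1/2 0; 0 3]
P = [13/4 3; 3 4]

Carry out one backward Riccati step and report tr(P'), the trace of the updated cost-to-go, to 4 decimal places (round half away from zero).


BᵀP = [2.2500 7.0000; -9.2500 -11.0000]
S = R + BᵀPB = [1/2 0; 0 3] + [21.2500 -16.2500; -16.2500 31.2500] = [21.7500 -16.2500; -16.2500 34.2500]
BᵀPA = [-11.5000 -21.2500; 29.5000 16.2500]
K = S⁻¹·BᵀPA = [0.1778 -0.9644; 0.9457 0.0169]
A−BK = [-0.5209 0.1237; 0.1801 -0.1087]
AᵀP(A−BK) = [3.1474 -0.0889; -0.0889 0.4822]
P' = Q + AᵀP(A−BK) = [7.3974 1.4111; 1.4111 9.4822]
tr(P') = 16.8796

16.8796


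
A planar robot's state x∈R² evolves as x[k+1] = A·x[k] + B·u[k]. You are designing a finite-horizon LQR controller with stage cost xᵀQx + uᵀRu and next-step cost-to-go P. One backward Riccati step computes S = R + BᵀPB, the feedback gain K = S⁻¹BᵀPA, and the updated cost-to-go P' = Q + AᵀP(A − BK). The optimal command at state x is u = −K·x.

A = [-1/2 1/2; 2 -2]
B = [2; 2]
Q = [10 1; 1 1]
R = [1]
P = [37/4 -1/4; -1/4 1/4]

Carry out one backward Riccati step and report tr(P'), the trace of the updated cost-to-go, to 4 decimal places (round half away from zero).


14.2466

BᵀP = [18.0000 0.0000]
S = R + BᵀPB = [1] + [36.0000] = [37.0000]
BᵀPA = [-9.0000 9.0000]
K = S⁻¹·BᵀPA = [-0.2432 0.2432]
A−BK = [-0.0135 0.0135; 2.4865 -2.4865]
AᵀP(A−BK) = [1.6233 -1.6233; -1.6233 1.6233]
P' = Q + AᵀP(A−BK) = [11.6233 -0.6233; -0.6233 2.6233]
tr(P') = 14.2466


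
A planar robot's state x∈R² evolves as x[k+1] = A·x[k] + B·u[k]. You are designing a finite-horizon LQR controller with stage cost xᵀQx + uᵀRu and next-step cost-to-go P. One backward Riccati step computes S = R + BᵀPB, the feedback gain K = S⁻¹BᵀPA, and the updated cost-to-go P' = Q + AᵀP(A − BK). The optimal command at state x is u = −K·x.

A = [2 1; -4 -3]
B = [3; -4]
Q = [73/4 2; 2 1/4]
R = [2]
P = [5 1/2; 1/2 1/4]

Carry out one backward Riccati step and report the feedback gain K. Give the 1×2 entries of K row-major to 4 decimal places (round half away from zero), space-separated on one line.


BᵀP = [13.0000 0.5000]
S = R + BᵀPB = [2] + [37.0000] = [39.0000]
BᵀPA = [24.0000 11.5000]
K = S⁻¹·BᵀPA = [0.6154 0.2949]
A−BK = [0.1538 0.1154; -1.5385 -1.8205]
AᵀP(A−BK) = [1.2308 0.9231; 0.9231 0.8590]
P' = Q + AᵀP(A−BK) = [19.4808 2.9231; 2.9231 1.1090]
tr(P') = 20.5897

0.6154 0.2949


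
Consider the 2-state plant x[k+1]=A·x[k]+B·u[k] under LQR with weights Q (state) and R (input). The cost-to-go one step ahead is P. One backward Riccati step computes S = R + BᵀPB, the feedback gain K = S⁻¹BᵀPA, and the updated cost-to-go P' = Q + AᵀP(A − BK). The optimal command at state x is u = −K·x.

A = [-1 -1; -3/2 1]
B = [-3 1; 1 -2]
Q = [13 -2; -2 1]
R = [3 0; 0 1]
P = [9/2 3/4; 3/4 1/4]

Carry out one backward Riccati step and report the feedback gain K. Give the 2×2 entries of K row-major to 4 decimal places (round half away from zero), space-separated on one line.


BᵀP = [-12.7500 -2.0000; 3.0000 0.2500]
S = R + BᵀPB = [3 0; 0 1] + [36.2500 -8.7500; -8.7500 2.5000] = [39.2500 -8.7500; -8.7500 3.5000]
BᵀPA = [15.7500 10.7500; -3.3750 -2.7500]
K = S⁻¹·BᵀPA = [0.4209 0.2230; 0.0879 -0.2282]
A−BK = [0.1747 -0.1028; -1.7451 0.3207]
AᵀP(A−BK) = [0.9805 0.2174; 0.2174 0.2251]
P' = Q + AᵀP(A−BK) = [13.9805 -1.7826; -1.7826 1.2251]
tr(P') = 15.2055

0.4209 0.2230 0.0879 -0.2282


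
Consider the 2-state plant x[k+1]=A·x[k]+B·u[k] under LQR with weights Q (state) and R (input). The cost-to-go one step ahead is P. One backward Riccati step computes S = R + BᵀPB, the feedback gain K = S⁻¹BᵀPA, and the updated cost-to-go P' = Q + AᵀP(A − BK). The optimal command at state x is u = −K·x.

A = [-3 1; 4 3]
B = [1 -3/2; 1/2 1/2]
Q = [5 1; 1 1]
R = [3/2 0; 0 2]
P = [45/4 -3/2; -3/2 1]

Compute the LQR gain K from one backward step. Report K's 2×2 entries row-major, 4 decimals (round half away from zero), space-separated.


BᵀP = [10.5000 -1.0000; -17.6250 2.7500]
S = R + BᵀPB = [3/2 0; 0 2] + [10.0000 -16.2500; -16.2500 27.8125] = [11.5000 -16.2500; -16.2500 29.8125]
BᵀPA = [-35.5000 7.5000; 63.8750 -9.3750]
K = S⁻¹·BᵀPA = [-0.2586 0.9044; 2.0016 0.1785]
A−BK = [0.2610 0.3633; 3.1285 2.4585]
AᵀP(A−BK) = [16.2174 6.4546; 6.4546 6.1404]
P' = Q + AᵀP(A−BK) = [21.2174 7.4546; 7.4546 7.1404]
tr(P') = 28.3578

-0.2586 0.9044 2.0016 0.1785


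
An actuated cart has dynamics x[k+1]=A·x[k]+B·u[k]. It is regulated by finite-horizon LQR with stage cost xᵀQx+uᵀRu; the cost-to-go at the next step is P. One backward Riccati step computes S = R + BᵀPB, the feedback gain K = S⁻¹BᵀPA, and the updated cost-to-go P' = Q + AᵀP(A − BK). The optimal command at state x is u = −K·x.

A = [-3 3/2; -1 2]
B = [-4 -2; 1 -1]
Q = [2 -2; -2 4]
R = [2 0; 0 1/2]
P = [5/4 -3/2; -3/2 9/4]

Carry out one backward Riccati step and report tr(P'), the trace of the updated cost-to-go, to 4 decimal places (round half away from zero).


BᵀP = [-6.5000 8.2500; -1.0000 0.7500]
S = R + BᵀPB = [2 0; 0 1/2] + [34.2500 4.7500; 4.7500 1.2500] = [36.2500 4.7500; 4.7500 1.7500]
BᵀPA = [11.2500 6.7500; 2.2500 0.0000]
K = S⁻¹·BᵀPA = [0.2202 0.2890; 0.6881 -0.7844]
A−BK = [-0.7431 1.0872; -0.5321 0.9266]
AᵀP(A−BK) = [0.4748 -0.3612; -0.3612 0.8618]
P' = Q + AᵀP(A−BK) = [2.4748 -2.3612; -2.3612 4.8618]
tr(P') = 7.3366

7.3366


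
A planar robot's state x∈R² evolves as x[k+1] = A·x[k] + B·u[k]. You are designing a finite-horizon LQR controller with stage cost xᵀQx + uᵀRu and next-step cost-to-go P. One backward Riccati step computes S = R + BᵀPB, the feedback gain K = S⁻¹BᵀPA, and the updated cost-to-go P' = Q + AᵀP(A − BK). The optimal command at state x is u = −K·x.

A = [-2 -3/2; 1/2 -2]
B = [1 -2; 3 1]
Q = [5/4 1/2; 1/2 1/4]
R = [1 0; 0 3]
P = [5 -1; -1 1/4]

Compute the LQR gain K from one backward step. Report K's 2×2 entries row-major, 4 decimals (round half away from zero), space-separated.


-0.3266 -0.3960 0.7977 0.3786

BᵀP = [2.0000 -0.2500; -11.0000 2.2500]
S = R + BᵀPB = [1 0; 0 3] + [1.2500 -4.2500; -4.2500 24.2500] = [2.2500 -4.2500; -4.2500 27.2500]
BᵀPA = [-4.1250 -2.5000; 23.1250 12.0000]
K = S⁻¹·BᵀPA = [-0.3266 -0.3960; 0.7977 0.3786]
A−BK = [-0.0780 -0.3468; 0.6821 -1.1908]
AᵀP(A−BK) = [2.2688 1.1113; 1.1113 0.7168]
P' = Q + AᵀP(A−BK) = [3.5188 1.6113; 1.6113 0.9668]
tr(P') = 4.4855


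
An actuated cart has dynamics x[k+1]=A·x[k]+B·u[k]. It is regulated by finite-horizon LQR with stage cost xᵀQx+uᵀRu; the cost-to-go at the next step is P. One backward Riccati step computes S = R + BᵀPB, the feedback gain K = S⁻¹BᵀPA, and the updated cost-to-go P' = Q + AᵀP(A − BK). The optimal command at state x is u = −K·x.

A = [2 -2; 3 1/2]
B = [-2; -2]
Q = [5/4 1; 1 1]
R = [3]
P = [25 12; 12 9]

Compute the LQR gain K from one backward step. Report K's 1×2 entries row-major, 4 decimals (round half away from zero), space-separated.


BᵀP = [-74.0000 -42.0000]
S = R + BᵀPB = [3] + [232.0000] = [235.0000]
BᵀPA = [-274.0000 127.0000]
K = S⁻¹·BᵀPA = [-1.1660 0.5404]
A−BK = [-0.3319 -0.9191; 0.6681 1.5809]
AᵀP(A−BK) = [5.5277 1.5766; 1.5766 9.6160]
P' = Q + AᵀP(A−BK) = [6.7777 2.5766; 2.5766 10.6160]
tr(P') = 17.3936

-1.1660 0.5404


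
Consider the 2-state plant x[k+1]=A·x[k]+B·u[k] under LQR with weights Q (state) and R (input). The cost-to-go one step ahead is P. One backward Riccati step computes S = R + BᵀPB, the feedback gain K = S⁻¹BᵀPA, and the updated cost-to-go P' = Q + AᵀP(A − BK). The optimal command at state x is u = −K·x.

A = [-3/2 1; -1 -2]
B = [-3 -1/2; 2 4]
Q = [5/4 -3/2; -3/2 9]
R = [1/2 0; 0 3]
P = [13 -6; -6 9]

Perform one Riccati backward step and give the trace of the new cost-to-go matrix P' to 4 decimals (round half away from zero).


11.6560

BᵀP = [-51.0000 36.0000; -30.5000 39.0000]
S = R + BᵀPB = [1/2 0; 0 3] + [225.0000 169.5000; 169.5000 171.2500] = [225.5000 169.5000; 169.5000 174.2500]
BᵀPA = [40.5000 -123.0000; 6.7500 -108.5000]
K = S⁻¹·BᵀPA = [0.5598 -0.2880; -0.5058 -0.3425]
A−BK = [-0.0736 -0.0352; -0.0964 -0.0539]
AᵀP(A−BK) = [0.9930 0.4754; 0.4754 0.4129]
P' = Q + AᵀP(A−BK) = [2.2430 -1.0246; -1.0246 9.4129]
tr(P') = 11.6560


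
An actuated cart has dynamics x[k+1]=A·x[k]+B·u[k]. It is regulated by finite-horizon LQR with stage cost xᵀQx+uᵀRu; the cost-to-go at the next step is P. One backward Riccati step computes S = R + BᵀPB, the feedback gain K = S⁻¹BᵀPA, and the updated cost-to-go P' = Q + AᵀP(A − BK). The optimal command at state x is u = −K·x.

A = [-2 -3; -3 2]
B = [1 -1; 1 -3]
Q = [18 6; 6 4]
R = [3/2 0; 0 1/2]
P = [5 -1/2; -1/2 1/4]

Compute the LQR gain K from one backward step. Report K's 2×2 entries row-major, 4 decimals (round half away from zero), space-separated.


BᵀP = [4.5000 -0.2500; -3.5000 -0.2500]
S = R + BᵀPB = [3/2 0; 0 1/2] + [4.2500 -3.7500; -3.7500 4.2500] = [5.7500 -3.7500; -3.7500 4.7500]
BᵀPA = [-8.2500 -14.0000; 7.7500 10.0000]
K = S⁻¹·BᵀPA = [-0.7642 -2.1887; 1.0283 0.3774]
A−BK = [-0.2075 -0.4340; 0.8491 5.3208]
AᵀP(A−BK) = [1.9764 5.0189; 5.0189 17.5849]
P' = Q + AᵀP(A−BK) = [19.9764 11.0189; 11.0189 21.5849]
tr(P') = 41.5613

-0.7642 -2.1887 1.0283 0.3774


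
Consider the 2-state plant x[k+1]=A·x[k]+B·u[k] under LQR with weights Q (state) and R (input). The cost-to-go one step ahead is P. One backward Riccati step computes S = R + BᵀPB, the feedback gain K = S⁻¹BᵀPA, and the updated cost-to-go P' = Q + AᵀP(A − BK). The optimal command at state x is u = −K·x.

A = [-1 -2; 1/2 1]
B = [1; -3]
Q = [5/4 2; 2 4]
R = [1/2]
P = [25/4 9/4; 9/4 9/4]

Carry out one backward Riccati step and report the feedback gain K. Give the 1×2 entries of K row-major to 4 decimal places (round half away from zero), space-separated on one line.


-0.1296 -0.2593

BᵀP = [-0.5000 -4.5000]
S = R + BᵀPB = [1/2] + [13.0000] = [13.5000]
BᵀPA = [-1.7500 -3.5000]
K = S⁻¹·BᵀPA = [-0.1296 -0.2593]
A−BK = [-0.8704 -1.7407; 0.1111 0.2222]
AᵀP(A−BK) = [4.3356 8.6713; 8.6713 17.3426]
P' = Q + AᵀP(A−BK) = [5.5856 10.6713; 10.6713 21.3426]
tr(P') = 26.9282


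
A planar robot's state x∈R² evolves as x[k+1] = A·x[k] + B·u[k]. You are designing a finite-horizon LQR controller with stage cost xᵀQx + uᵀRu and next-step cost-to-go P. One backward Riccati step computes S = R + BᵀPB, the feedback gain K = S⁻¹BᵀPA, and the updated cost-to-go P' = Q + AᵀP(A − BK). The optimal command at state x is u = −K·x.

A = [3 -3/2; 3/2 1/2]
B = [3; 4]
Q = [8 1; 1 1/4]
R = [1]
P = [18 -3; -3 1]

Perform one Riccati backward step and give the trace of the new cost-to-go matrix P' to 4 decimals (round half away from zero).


19.4182

BᵀP = [42.0000 -5.0000]
S = R + BᵀPB = [1] + [106.0000] = [107.0000]
BᵀPA = [118.5000 -65.5000]
K = S⁻¹·BᵀPA = [1.1075 -0.6121]
A−BK = [-0.3224 0.3364; -2.9299 2.9486]
AᵀP(A−BK) = [6.0140 -5.4603; -5.4603 5.1542]
P' = Q + AᵀP(A−BK) = [14.0140 -4.4603; -4.4603 5.4042]
tr(P') = 19.4182


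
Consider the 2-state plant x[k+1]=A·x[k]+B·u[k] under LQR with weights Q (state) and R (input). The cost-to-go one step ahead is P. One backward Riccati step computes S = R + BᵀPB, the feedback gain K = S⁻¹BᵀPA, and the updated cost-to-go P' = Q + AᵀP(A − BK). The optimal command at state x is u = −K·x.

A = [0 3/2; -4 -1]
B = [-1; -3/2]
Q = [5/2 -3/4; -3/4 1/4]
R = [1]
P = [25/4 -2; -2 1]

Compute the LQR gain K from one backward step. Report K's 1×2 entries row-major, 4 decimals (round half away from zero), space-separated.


BᵀP = [-3.2500 0.5000]
S = R + BᵀPB = [1] + [2.5000] = [3.5000]
BᵀPA = [-2.0000 -5.3750]
K = S⁻¹·BᵀPA = [-0.5714 -1.5357]
A−BK = [-0.5714 -0.0357; -4.8571 -3.3036]
AᵀP(A−BK) = [14.8571 12.9286; 12.9286 12.8080]
P' = Q + AᵀP(A−BK) = [17.3571 12.1786; 12.1786 13.0580]
tr(P') = 30.4152

-0.5714 -1.5357


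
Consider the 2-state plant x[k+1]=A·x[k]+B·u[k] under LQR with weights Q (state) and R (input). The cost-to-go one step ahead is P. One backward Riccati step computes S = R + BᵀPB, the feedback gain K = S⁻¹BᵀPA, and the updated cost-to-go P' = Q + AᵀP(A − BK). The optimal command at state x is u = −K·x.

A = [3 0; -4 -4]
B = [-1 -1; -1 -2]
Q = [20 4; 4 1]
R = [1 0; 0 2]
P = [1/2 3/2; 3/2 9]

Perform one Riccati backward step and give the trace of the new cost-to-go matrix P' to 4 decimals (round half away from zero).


35.8641

BᵀP = [-2.0000 -10.5000; -3.5000 -19.5000]
S = R + BᵀPB = [1 0; 0 2] + [12.5000 23.0000; 23.0000 42.5000] = [13.5000 23.0000; 23.0000 44.5000]
BᵀPA = [36.0000 42.0000; 67.5000 78.0000]
K = S⁻¹·BᵀPA = [0.6899 1.0453; 1.1603 1.2125]
A−BK = [4.8502 2.2578; -0.9895 -0.5296]
AᵀP(A−BK) = [9.3449 6.5226; 6.5226 5.5192]
P' = Q + AᵀP(A−BK) = [29.3449 10.5226; 10.5226 6.5192]
tr(P') = 35.8641


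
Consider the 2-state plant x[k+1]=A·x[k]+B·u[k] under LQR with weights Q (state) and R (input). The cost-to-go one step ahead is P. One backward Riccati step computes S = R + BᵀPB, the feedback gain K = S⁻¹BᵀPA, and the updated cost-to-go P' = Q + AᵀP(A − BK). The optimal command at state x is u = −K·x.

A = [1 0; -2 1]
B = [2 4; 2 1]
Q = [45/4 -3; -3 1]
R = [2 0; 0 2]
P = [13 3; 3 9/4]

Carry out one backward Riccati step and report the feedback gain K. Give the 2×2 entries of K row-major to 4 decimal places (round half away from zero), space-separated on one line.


BᵀP = [32.0000 10.5000; 55.0000 14.2500]
S = R + BᵀPB = [2 0; 0 2] + [85.0000 138.5000; 138.5000 234.2500] = [87.0000 138.5000; 138.5000 236.2500]
BᵀPA = [11.0000 10.5000; 26.5000 14.2500]
K = S⁻¹·BᵀPA = [-0.7813 0.3697; 0.5702 -0.1564]
A−BK = [0.2818 -0.1137; -1.0077 0.4171]
AᵀP(A−BK) = [3.4841 -1.4218; -1.4218 0.5972]
P' = Q + AᵀP(A−BK) = [14.7341 -4.4218; -4.4218 1.5972]
tr(P') = 16.3313

-0.7813 0.3697 0.5702 -0.1564


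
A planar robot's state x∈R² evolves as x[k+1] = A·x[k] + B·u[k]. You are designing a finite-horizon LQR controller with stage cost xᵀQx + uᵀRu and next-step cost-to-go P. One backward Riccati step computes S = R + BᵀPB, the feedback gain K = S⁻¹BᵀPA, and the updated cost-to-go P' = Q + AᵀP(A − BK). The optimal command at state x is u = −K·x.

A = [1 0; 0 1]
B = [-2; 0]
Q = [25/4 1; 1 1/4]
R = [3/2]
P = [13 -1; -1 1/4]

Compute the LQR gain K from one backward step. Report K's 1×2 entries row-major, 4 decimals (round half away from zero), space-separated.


BᵀP = [-26.0000 2.0000]
S = R + BᵀPB = [3/2] + [52.0000] = [53.5000]
BᵀPA = [-26.0000 2.0000]
K = S⁻¹·BᵀPA = [-0.4860 0.0374]
A−BK = [0.0280 0.0748; 0.0000 1.0000]
AᵀP(A−BK) = [0.3645 -0.0280; -0.0280 0.1752]
P' = Q + AᵀP(A−BK) = [6.6145 0.9720; 0.9720 0.4252]
tr(P') = 7.0397

-0.4860 0.0374


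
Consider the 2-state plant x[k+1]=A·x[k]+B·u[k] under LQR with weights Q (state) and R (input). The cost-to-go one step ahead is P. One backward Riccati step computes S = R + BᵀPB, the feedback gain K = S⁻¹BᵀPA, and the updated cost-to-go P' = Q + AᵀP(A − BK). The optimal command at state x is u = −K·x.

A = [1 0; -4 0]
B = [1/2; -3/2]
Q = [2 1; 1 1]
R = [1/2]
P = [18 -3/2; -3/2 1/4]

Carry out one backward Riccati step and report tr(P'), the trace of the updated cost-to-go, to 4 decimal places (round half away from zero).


BᵀP = [11.2500 -1.1250]
S = R + BᵀPB = [1/2] + [7.3125] = [7.8125]
BᵀPA = [15.7500 0.0000]
K = S⁻¹·BᵀPA = [2.0160 0.0000]
A−BK = [-0.0080 0.0000; -0.9760 0.0000]
AᵀP(A−BK) = [2.2480 0.0000; 0.0000 0.0000]
P' = Q + AᵀP(A−BK) = [4.2480 1.0000; 1.0000 1.0000]
tr(P') = 5.2480

5.2480


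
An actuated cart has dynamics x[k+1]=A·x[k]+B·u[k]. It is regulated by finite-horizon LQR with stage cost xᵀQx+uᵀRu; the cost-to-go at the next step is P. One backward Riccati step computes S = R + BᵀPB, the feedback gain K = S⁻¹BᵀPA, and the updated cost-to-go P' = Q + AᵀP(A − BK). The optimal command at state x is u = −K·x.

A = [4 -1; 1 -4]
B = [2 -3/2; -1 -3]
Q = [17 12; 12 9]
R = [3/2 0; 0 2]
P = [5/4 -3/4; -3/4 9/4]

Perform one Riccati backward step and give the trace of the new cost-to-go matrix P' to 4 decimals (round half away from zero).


32.1391

BᵀP = [3.2500 -3.7500; 0.3750 -5.6250]
S = R + BᵀPB = [3/2 0; 0 2] + [10.2500 6.3750; 6.3750 16.3125] = [11.7500 6.3750; 6.3750 18.3125]
BᵀPA = [9.2500 11.7500; -4.1250 22.1250]
K = S⁻¹·BᵀPA = [1.1212 0.4247; -0.6156 1.0603]
A−BK = [0.8342 -0.2589; 0.2745 -0.3943]
AᵀP(A−BK) = [3.3395 -0.8047; -0.8047 2.7996]
P' = Q + AᵀP(A−BK) = [20.3395 11.1953; 11.1953 11.7996]
tr(P') = 32.1391


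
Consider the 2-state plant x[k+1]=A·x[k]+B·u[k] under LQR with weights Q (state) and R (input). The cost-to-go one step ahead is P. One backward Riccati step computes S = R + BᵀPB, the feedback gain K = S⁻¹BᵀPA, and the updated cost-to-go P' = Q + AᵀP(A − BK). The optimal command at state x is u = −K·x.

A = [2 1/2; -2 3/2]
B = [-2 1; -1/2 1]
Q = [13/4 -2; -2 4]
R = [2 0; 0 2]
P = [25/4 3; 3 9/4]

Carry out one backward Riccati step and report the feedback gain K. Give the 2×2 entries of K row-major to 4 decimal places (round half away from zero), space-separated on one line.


-0.5383 -0.2584 -0.2043 0.4268

BᵀP = [-14.0000 -7.1250; 9.2500 5.2500]
S = R + BᵀPB = [2 0; 0 2] + [31.5625 -21.1250; -21.1250 14.5000] = [33.5625 -21.1250; -21.1250 16.5000]
BᵀPA = [-13.7500 -17.6875; 8.0000 12.5000]
K = S⁻¹·BᵀPA = [-0.5383 -0.2584; -0.2043 0.4268]
A−BK = [1.1277 -0.4435; -2.0648 0.9440]
AᵀP(A−BK) = [4.2331 -1.4669; -1.4669 1.2202]
P' = Q + AᵀP(A−BK) = [7.4831 -3.4669; -3.4669 5.2202]
tr(P') = 12.7033


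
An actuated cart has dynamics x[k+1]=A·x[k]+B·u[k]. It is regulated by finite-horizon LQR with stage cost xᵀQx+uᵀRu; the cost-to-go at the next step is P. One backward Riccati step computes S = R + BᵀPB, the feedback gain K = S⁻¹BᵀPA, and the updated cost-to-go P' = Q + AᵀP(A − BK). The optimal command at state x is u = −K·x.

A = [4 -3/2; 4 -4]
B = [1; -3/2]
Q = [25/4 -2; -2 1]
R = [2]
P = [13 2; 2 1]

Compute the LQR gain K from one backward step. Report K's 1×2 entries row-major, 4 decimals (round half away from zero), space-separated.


BᵀP = [10.0000 0.5000]
S = R + BᵀPB = [2] + [9.2500] = [11.2500]
BᵀPA = [42.0000 -17.0000]
K = S⁻¹·BᵀPA = [3.7333 -1.5111]
A−BK = [0.2667 0.0111; 9.6000 -6.2667]
AᵀP(A−BK) = [131.2000 -74.5333; -74.5333 43.5611]
P' = Q + AᵀP(A−BK) = [137.4500 -76.5333; -76.5333 44.5611]
tr(P') = 182.0111

3.7333 -1.5111


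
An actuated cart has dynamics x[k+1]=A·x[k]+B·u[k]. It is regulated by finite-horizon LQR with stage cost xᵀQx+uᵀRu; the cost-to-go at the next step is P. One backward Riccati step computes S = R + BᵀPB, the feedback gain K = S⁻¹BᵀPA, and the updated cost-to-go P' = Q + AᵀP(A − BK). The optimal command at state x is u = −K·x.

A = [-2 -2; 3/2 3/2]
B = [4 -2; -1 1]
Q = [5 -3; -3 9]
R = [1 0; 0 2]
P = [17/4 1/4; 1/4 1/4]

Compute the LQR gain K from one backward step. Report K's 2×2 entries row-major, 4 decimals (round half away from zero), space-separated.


-0.4055 -0.4055 0.1559 0.1559

BᵀP = [16.7500 0.7500; -8.2500 -0.2500]
S = R + BᵀPB = [1 0; 0 2] + [66.2500 -32.7500; -32.7500 16.2500] = [67.2500 -32.7500; -32.7500 18.2500]
BᵀPA = [-32.3750 -32.3750; 16.1250 16.1250]
K = S⁻¹·BᵀPA = [-0.4055 -0.4055; 0.1559 0.1559]
A−BK = [-0.0662 -0.0662; 0.9386 0.9386]
AᵀP(A−BK) = [0.4208 0.4208; 0.4208 0.4208]
P' = Q + AᵀP(A−BK) = [5.4208 -2.5792; -2.5792 9.4208]
tr(P') = 14.8417


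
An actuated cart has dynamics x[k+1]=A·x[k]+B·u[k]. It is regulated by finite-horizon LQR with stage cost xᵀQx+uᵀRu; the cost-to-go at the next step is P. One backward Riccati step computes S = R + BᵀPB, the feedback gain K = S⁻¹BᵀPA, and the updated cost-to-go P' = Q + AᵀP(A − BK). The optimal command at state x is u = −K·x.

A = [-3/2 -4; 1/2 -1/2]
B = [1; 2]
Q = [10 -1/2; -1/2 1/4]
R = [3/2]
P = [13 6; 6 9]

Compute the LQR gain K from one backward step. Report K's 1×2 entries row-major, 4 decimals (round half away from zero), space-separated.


-0.3423 -1.5034

BᵀP = [25.0000 24.0000]
S = R + BᵀPB = [3/2] + [73.0000] = [74.5000]
BᵀPA = [-25.5000 -112.0000]
K = S⁻¹·BᵀPA = [-0.3423 -1.5034]
A−BK = [-1.1577 -2.4966; 1.1846 2.5067]
AᵀP(A−BK) = [13.7718 29.9144; 29.9144 65.8742]
P' = Q + AᵀP(A−BK) = [23.7718 29.4144; 29.4144 66.1242]
tr(P') = 89.8960


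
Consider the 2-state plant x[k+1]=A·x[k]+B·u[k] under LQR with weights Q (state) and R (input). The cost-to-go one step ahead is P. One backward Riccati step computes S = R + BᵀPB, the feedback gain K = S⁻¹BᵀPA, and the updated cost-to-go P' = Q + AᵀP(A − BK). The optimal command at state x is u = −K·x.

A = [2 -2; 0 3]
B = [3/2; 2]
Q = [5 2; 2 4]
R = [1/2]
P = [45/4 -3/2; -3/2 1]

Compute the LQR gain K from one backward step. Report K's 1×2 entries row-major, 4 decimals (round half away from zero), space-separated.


1.3333 -1.3694

BᵀP = [13.8750 -0.2500]
S = R + BᵀPB = [1/2] + [20.3125] = [20.8125]
BᵀPA = [27.7500 -28.5000]
K = S⁻¹·BᵀPA = [1.3333 -1.3694]
A−BK = [0.0000 0.0541; -2.6667 5.7387]
AᵀP(A−BK) = [8.0000 -16.0000; -16.0000 32.9730]
P' = Q + AᵀP(A−BK) = [13.0000 -14.0000; -14.0000 36.9730]
tr(P') = 49.9730


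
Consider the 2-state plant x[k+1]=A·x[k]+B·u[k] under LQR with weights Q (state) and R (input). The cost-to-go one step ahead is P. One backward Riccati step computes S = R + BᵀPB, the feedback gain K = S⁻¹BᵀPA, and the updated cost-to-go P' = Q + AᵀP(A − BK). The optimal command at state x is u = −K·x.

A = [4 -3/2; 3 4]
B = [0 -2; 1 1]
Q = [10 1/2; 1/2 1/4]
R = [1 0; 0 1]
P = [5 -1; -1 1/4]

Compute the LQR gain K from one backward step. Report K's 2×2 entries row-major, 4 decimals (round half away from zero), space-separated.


0.0660 0.2170 -1.4811 0.9906

BᵀP = [-1.0000 0.2500; -11.0000 2.2500]
S = R + BᵀPB = [1 0; 0 1] + [0.2500 2.2500; 2.2500 24.2500] = [1.2500 2.2500; 2.2500 25.2500]
BᵀPA = [-3.2500 2.5000; -37.2500 25.5000]
K = S⁻¹·BᵀPA = [0.0660 0.2170; -1.4811 0.9906]
A−BK = [1.0377 0.4811; 4.4151 2.7925]
AᵀP(A−BK) = [3.2925 -0.8962; -0.8962 1.4481]
P' = Q + AᵀP(A−BK) = [13.2925 -0.3962; -0.3962 1.6981]
tr(P') = 14.9906


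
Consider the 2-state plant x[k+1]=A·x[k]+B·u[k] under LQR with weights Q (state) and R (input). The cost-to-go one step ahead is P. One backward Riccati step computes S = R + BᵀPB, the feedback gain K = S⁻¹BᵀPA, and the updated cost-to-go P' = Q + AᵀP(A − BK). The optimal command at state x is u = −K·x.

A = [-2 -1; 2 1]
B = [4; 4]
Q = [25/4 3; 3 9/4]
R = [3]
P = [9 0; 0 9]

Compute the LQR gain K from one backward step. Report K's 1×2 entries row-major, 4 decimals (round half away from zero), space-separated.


0.0000 0.0000

BᵀP = [36.0000 36.0000]
S = R + BᵀPB = [3] + [288.0000] = [291.0000]
BᵀPA = [0.0000 0.0000]
K = S⁻¹·BᵀPA = [0.0000 0.0000]
A−BK = [-2.0000 -1.0000; 2.0000 1.0000]
AᵀP(A−BK) = [72.0000 36.0000; 36.0000 18.0000]
P' = Q + AᵀP(A−BK) = [78.2500 39.0000; 39.0000 20.2500]
tr(P') = 98.5000


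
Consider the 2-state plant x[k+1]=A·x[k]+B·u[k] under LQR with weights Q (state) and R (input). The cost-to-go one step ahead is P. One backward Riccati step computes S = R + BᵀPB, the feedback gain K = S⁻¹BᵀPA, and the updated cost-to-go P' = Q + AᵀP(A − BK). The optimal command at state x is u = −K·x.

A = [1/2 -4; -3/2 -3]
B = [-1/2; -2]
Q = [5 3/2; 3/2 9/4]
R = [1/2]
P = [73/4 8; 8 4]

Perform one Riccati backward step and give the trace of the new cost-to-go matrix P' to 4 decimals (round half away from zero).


25.2896

BᵀP = [-25.1250 -12.0000]
S = R + BᵀPB = [1/2] + [36.5625] = [37.0625]
BᵀPA = [5.4375 136.5000]
K = S⁻¹·BᵀPA = [0.1467 3.6830]
A−BK = [0.5734 -2.1585; -1.2066 4.3659]
AᵀP(A−BK) = [0.7648 -2.5261; -2.5261 17.2749]
P' = Q + AᵀP(A−BK) = [5.7648 -1.0261; -1.0261 19.5249]
tr(P') = 25.2896


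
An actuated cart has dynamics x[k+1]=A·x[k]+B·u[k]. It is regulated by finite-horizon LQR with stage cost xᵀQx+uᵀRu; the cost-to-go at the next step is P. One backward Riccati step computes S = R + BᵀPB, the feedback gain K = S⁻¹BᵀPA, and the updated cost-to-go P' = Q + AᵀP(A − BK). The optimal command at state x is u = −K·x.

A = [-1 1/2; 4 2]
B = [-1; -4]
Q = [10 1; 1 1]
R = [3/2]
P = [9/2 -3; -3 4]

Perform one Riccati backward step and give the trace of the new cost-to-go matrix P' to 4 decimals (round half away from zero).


BᵀP = [7.5000 -13.0000]
S = R + BᵀPB = [3/2] + [44.5000] = [46.0000]
BᵀPA = [-59.5000 -22.2500]
K = S⁻¹·BᵀPA = [-1.2935 -0.4837]
A−BK = [-2.2935 0.0163; -1.1739 0.0652]
AᵀP(A−BK) = [15.5380 0.9701; 0.9701 0.3628]
P' = Q + AᵀP(A−BK) = [25.5380 1.9701; 1.9701 1.3628]
tr(P') = 26.9008

26.9008


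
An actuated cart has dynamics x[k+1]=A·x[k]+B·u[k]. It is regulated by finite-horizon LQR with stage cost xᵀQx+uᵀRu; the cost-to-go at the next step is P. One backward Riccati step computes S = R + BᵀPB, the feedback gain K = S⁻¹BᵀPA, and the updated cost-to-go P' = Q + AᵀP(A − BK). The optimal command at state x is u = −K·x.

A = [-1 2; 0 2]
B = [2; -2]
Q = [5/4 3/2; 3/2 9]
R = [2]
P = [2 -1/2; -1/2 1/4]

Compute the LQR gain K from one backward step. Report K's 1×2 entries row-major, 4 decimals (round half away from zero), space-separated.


BᵀP = [5.0000 -1.5000]
S = R + BᵀPB = [2] + [13.0000] = [15.0000]
BᵀPA = [-5.0000 7.0000]
K = S⁻¹·BᵀPA = [-0.3333 0.4667]
A−BK = [-0.3333 1.0667; -0.6667 2.9333]
AᵀP(A−BK) = [0.3333 -0.6667; -0.6667 1.7333]
P' = Q + AᵀP(A−BK) = [1.5833 0.8333; 0.8333 10.7333]
tr(P') = 12.3167

-0.3333 0.4667


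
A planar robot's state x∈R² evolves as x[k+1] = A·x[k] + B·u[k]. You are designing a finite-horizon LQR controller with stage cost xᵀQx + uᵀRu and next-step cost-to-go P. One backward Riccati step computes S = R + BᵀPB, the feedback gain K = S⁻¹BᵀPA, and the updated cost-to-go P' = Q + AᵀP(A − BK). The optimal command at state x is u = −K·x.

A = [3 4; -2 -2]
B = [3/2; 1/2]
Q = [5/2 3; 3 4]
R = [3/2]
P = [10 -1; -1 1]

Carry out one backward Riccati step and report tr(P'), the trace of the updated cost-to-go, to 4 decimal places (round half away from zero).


43.2582

BᵀP = [14.5000 -1.0000]
S = R + BᵀPB = [3/2] + [21.2500] = [22.7500]
BᵀPA = [45.5000 60.0000]
K = S⁻¹·BᵀPA = [2.0000 2.6374]
A−BK = [0.0000 0.0440; -3.0000 -3.3187]
AᵀP(A−BK) = [15.0000 18.0000; 18.0000 21.7582]
P' = Q + AᵀP(A−BK) = [17.5000 21.0000; 21.0000 25.7582]
tr(P') = 43.2582
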